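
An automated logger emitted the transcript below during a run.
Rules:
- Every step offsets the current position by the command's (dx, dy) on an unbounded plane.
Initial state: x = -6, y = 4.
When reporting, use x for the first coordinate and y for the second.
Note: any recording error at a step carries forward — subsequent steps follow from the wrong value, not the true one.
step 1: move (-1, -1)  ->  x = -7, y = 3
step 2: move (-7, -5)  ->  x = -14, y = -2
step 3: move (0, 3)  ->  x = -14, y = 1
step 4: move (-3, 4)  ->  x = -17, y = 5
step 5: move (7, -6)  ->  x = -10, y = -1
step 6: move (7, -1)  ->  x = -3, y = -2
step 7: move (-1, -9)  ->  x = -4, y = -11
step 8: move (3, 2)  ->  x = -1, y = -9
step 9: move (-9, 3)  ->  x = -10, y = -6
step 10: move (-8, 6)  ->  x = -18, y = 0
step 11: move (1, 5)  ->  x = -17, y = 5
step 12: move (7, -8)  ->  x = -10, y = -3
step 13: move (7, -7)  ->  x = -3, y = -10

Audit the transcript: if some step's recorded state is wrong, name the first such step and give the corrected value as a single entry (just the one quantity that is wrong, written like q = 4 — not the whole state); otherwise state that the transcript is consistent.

Recomputing the run from the initial state:
step 1: x = -7, y = 3
step 2: x = -14, y = -2
step 3: x = -14, y = 1
step 4: x = -17, y = 5
step 5: x = -10, y = -1
step 6: x = -3, y = -2
step 7: x = -4, y = -11
step 8: x = -1, y = -9
step 9: x = -10, y = -6
step 10: x = -18, y = 0
step 11: x = -17, y = 5
step 12: x = -10, y = -3
step 13: x = -3, y = -10
This matches the transcript at every step.

no error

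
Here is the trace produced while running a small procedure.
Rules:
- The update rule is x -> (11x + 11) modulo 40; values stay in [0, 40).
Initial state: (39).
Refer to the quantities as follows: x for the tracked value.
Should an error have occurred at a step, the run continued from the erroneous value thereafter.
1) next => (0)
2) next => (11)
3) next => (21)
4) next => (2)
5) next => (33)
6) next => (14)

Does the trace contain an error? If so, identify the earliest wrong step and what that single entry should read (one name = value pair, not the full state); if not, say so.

step 1: x = (11*39 + 11) mod 40 = 0 -> confirmed correct
step 2: x = (11*0 + 11) mod 40 = 11 -> consistent with the trace
step 3: x = (11*11 + 11) mod 40 = 12 -> the trace disagrees here
That makes step 3 the first incorrect line — x = 12 is what it should show.

step 3, x = 12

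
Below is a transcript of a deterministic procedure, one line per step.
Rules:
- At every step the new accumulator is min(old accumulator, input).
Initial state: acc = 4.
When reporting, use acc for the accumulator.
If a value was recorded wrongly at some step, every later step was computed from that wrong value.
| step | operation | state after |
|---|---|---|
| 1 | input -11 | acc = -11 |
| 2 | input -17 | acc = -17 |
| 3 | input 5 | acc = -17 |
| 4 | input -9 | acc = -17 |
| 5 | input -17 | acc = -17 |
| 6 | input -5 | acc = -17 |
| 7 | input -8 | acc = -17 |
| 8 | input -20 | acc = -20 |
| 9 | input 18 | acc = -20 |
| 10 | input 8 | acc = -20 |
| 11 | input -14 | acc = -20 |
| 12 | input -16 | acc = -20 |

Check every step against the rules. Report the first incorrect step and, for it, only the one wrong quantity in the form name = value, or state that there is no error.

1. acc = min(4, -11) = -11 (agrees with the transcript)
2. acc = min(-11, -17) = -17 (no discrepancy)
3. acc = min(-17, 5) = -17 (matches)
4. acc = min(-17, -9) = -17 (verified)
5. acc = min(-17, -17) = -17 (no discrepancy)
6. acc = min(-17, -5) = -17 (no discrepancy)
7. acc = min(-17, -8) = -17 (matches)
8. acc = min(-17, -20) = -20 (matches)
9. acc = min(-20, 18) = -20 (consistent with the transcript)
10. acc = min(-20, 8) = -20 (same as recorded)
11. acc = min(-20, -14) = -20 (agrees with the transcript)
12. acc = min(-20, -16) = -20 (in agreement)
No step deviates from the rules.

no error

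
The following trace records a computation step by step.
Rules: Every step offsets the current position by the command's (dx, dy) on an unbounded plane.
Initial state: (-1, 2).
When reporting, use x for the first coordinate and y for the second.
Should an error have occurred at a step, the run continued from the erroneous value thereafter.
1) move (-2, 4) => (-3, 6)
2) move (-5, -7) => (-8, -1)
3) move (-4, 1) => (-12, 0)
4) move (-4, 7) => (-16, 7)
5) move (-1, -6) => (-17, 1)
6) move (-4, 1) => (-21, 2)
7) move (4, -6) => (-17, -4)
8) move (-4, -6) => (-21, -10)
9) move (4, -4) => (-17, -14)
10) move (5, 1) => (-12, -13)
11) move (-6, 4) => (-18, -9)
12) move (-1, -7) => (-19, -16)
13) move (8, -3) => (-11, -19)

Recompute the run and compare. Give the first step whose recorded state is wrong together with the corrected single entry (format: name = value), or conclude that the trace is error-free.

Step 1: x = -1 + (-2) = -3, y = 2 + (4) = 6 — checks out.
Step 2: x = -3 + (-5) = -8, y = 6 + (-7) = -1 — confirmed correct.
Step 3: x = -8 + (-4) = -12, y = -1 + (1) = 0 — no discrepancy.
Step 4: x = -12 + (-4) = -16, y = 0 + (7) = 7 — same as recorded.
Step 5: x = -16 + (-1) = -17, y = 7 + (-6) = 1 — same as recorded.
Step 6: x = -17 + (-4) = -21, y = 1 + (1) = 2 — consistent with the trace.
Step 7: x = -21 + (4) = -17, y = 2 + (-6) = -4 — matches.
Step 8: x = -17 + (-4) = -21, y = -4 + (-6) = -10 — exactly as logged.
Step 9: x = -21 + (4) = -17, y = -10 + (-4) = -14 — in agreement.
Step 10: x = -17 + (5) = -12, y = -14 + (1) = -13 — consistent with the trace.
Step 11: x = -12 + (-6) = -18, y = -13 + (4) = -9 — verified.
Step 12: x = -18 + (-1) = -19, y = -9 + (-7) = -16 — verified.
Step 13: x = -19 + (8) = -11, y = -16 + (-3) = -19 — matches.
All steps check out; nothing to correct.

no error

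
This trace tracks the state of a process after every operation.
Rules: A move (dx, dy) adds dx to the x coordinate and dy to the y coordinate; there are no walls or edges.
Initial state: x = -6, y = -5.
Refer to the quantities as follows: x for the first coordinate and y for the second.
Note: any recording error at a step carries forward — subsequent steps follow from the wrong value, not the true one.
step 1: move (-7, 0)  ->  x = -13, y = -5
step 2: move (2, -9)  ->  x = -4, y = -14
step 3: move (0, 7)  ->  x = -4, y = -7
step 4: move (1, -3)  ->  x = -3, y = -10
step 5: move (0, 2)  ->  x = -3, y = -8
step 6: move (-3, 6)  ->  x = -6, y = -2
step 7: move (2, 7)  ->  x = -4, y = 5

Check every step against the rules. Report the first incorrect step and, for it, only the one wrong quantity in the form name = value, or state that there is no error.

1. x = -6 + (-7) = -13, y = -5 + (0) = -5 (verified)
2. x = -13 + (2) = -11, y = -5 + (-9) = -14 (the trace disagrees here)
That makes step 2 the first incorrect line — x = -11 is what it should show.

step 2, x = -11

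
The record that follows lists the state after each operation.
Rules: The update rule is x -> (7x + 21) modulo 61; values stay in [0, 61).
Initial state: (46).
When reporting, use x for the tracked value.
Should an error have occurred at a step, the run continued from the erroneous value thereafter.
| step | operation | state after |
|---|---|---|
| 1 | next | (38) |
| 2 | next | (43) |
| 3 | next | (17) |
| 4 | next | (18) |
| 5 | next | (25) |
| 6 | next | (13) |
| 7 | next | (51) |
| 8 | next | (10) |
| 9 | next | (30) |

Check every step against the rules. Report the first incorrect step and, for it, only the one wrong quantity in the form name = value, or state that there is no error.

Recomputing the run from the initial state:
step 1: x = 38
step 2: x = 43
step 3: x = 17
step 4: x = 18
step 5: x = 25
step 6: x = 13
step 7: x = 51
step 8: x = 12
step 9: x = 44
The first disagreement with the record is at step 8, where the value should be x = 12.

step 8, x = 12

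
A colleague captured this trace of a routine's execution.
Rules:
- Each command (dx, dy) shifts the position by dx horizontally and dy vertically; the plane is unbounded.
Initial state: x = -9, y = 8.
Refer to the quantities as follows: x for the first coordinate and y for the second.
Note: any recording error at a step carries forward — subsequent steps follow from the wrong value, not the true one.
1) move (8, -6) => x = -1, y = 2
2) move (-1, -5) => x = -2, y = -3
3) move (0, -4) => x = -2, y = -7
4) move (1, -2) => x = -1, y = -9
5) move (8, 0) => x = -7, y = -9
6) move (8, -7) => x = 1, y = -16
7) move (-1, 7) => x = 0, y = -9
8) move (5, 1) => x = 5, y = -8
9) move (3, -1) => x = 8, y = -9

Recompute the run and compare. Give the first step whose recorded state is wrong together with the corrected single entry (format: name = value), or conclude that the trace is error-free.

step 5, x = 7

Recomputing the run from the initial state:
step 1: x = -1, y = 2
step 2: x = -2, y = -3
step 3: x = -2, y = -7
step 4: x = -1, y = -9
step 5: x = 7, y = -9
step 6: x = 15, y = -16
step 7: x = 14, y = -9
step 8: x = 19, y = -8
step 9: x = 22, y = -9
The first disagreement with the trace is at step 5, where the value should be x = 7.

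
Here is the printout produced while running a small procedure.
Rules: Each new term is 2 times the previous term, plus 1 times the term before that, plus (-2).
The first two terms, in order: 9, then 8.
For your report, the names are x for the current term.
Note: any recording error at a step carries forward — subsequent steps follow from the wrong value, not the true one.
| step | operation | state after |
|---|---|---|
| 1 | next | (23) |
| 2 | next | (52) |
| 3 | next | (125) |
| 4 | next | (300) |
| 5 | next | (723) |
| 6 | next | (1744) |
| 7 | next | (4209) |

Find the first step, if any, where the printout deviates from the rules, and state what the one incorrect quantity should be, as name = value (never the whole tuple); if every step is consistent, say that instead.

1. x = 2*(8) + (1)*(9) + (-2) = 23 (verified)
2. x = 2*(23) + (1)*(8) + (-2) = 52 (in agreement)
3. x = 2*(52) + (1)*(23) + (-2) = 125 (confirmed correct)
4. x = 2*(125) + (1)*(52) + (-2) = 300 (in agreement)
5. x = 2*(300) + (1)*(125) + (-2) = 723 (confirmed correct)
6. x = 2*(723) + (1)*(300) + (-2) = 1744 (same as recorded)
7. x = 2*(1744) + (1)*(723) + (-2) = 4209 (confirmed correct)
Every step is consistent.

no error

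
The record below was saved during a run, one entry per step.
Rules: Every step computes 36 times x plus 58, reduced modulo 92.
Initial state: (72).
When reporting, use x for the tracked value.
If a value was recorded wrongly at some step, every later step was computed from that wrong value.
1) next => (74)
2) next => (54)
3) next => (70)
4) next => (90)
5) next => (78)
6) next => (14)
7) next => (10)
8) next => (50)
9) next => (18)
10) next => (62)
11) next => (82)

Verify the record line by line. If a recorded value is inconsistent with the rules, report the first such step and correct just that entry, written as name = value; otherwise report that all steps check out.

Step 1: x = (36*72 + 58) mod 92 = 74 — same as recorded.
Step 2: x = (36*74 + 58) mod 92 = 54 — exactly as logged.
Step 3: x = (36*54 + 58) mod 92 = 70 — same as recorded.
Step 4: x = (36*70 + 58) mod 92 = 2 — this is not what the record shows.
Step 4 is the first one off; corrected, x = 2.

step 4, x = 2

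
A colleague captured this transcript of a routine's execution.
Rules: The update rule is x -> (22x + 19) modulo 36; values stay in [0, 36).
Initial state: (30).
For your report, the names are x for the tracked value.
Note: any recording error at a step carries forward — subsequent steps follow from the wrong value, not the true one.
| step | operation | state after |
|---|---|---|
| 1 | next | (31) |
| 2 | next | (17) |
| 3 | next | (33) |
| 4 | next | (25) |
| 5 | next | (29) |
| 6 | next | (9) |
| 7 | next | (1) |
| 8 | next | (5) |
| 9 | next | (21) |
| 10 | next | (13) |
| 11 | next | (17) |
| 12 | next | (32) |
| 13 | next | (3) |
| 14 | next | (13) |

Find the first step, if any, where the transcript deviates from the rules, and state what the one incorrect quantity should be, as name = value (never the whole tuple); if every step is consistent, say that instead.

step 1: x = (22*30 + 19) mod 36 = 31 -> agrees with the transcript
step 2: x = (22*31 + 19) mod 36 = 17 -> no discrepancy
step 3: x = (22*17 + 19) mod 36 = 33 -> verified
step 4: x = (22*33 + 19) mod 36 = 25 -> confirmed correct
step 5: x = (22*25 + 19) mod 36 = 29 -> verified
step 6: x = (22*29 + 19) mod 36 = 9 -> exactly as logged
step 7: x = (22*9 + 19) mod 36 = 1 -> verified
step 8: x = (22*1 + 19) mod 36 = 5 -> exactly as logged
step 9: x = (22*5 + 19) mod 36 = 21 -> confirmed correct
step 10: x = (22*21 + 19) mod 36 = 13 -> same as recorded
step 11: x = (22*13 + 19) mod 36 = 17 -> no discrepancy
step 12: x = (22*17 + 19) mod 36 = 33 -> not what was recorded
So the first discrepancy is step 12, where the right value is x = 33.

step 12, x = 33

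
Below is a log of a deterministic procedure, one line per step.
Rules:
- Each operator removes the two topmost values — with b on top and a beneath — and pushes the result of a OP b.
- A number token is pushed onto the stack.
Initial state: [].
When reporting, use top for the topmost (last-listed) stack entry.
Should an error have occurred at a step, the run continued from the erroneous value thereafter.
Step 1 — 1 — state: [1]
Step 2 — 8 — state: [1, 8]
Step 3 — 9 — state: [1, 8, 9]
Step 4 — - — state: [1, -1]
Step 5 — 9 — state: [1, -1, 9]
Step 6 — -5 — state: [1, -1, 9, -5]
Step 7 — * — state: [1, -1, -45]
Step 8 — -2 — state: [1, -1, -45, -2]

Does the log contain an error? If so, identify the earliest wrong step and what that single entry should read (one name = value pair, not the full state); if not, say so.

no error

Recomputing the run from the initial state:
step 1: [1]
step 2: [1, 8]
step 3: [1, 8, 9]
step 4: [1, -1]
step 5: [1, -1, 9]
step 6: [1, -1, 9, -5]
step 7: [1, -1, -45]
step 8: [1, -1, -45, -2]
This matches the log at every step.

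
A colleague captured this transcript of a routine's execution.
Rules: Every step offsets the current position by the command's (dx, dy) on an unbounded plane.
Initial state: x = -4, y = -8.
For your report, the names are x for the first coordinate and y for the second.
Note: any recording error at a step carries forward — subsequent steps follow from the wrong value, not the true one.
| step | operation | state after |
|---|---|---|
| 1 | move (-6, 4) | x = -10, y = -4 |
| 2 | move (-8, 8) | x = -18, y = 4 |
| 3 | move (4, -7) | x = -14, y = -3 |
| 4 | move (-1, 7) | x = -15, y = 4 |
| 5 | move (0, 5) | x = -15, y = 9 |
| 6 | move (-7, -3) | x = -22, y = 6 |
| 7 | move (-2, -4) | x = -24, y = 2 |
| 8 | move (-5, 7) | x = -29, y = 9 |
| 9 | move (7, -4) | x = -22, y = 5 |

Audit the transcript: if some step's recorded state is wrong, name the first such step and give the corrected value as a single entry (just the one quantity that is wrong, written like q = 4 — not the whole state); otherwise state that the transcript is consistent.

step 1: x = -4 + (-6) = -10, y = -8 + (4) = -4 -> verified
step 2: x = -10 + (-8) = -18, y = -4 + (8) = 4 -> confirmed correct
step 3: x = -18 + (4) = -14, y = 4 + (-7) = -3 -> agrees with the transcript
step 4: x = -14 + (-1) = -15, y = -3 + (7) = 4 -> same as recorded
step 5: x = -15 + (0) = -15, y = 4 + (5) = 9 -> matches
step 6: x = -15 + (-7) = -22, y = 9 + (-3) = 6 -> same as recorded
step 7: x = -22 + (-2) = -24, y = 6 + (-4) = 2 -> agrees with the transcript
step 8: x = -24 + (-5) = -29, y = 2 + (7) = 9 -> verified
step 9: x = -29 + (7) = -22, y = 9 + (-4) = 5 -> confirmed correct
All entries verified; no error found.

no error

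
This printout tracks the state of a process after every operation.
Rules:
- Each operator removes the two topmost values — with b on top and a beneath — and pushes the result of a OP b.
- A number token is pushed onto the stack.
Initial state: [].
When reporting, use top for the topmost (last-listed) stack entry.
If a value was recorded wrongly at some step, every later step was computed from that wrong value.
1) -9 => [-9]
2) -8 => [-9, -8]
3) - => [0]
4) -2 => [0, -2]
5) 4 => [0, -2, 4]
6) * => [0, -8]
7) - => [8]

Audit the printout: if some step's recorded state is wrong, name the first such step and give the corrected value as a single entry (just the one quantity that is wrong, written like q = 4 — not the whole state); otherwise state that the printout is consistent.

Step 1: push -9: top = -9 — matches.
Step 2: push -8: top = -8 — same as recorded.
Step 3: -9 - -8 = -1 — the entry is off here.
That makes step 3 the first incorrect line — top = -1 is what it should show.

step 3, top = -1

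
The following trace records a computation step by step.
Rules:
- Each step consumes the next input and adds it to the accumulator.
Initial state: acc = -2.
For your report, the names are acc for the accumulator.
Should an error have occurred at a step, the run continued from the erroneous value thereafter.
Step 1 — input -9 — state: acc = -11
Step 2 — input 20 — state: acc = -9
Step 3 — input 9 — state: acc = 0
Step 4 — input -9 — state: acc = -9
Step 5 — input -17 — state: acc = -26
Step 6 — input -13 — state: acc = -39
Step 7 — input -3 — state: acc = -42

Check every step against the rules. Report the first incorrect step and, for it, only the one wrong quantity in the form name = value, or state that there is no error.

Recomputing the run from the initial state:
step 1: acc = -11
step 2: acc = 9
step 3: acc = 18
step 4: acc = 9
step 5: acc = -8
step 6: acc = -21
step 7: acc = -24
The first disagreement with the trace is at step 2, where the value should be acc = 9.

step 2, acc = 9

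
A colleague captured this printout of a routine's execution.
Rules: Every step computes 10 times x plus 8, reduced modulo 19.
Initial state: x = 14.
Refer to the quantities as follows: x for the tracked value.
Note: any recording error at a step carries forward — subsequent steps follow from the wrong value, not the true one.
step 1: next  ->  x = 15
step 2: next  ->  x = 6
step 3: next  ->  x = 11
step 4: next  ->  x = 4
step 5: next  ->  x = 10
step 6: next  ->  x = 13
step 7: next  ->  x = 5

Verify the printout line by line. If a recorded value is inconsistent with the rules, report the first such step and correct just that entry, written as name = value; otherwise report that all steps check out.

Recomputing the run from the initial state:
step 1: x = 15
step 2: x = 6
step 3: x = 11
step 4: x = 4
step 5: x = 10
step 6: x = 13
step 7: x = 5
This matches the printout at every step.

no error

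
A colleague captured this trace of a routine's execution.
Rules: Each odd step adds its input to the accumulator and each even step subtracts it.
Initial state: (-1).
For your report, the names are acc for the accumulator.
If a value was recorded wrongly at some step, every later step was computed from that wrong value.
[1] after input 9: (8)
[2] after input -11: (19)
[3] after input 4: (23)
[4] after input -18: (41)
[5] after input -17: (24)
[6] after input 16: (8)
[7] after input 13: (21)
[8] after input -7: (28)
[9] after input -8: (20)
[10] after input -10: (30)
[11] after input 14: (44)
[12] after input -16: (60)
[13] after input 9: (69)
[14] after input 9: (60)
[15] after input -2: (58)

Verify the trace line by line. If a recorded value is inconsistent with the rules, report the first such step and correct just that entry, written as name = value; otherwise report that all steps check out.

Step 1: acc = -1 + 9 = 8 — checks out.
Step 2: acc = 8 - -11 = 19 — verified.
Step 3: acc = 19 + 4 = 23 — same as recorded.
Step 4: acc = 23 - -18 = 41 — exactly as logged.
Step 5: acc = 41 + -17 = 24 — confirmed correct.
Step 6: acc = 24 - 16 = 8 — exactly as logged.
Step 7: acc = 8 + 13 = 21 — matches.
Step 8: acc = 21 - -7 = 28 — matches.
Step 9: acc = 28 + -8 = 20 — same as recorded.
Step 10: acc = 20 - -10 = 30 — exactly as logged.
Step 11: acc = 30 + 14 = 44 — confirmed correct.
Step 12: acc = 44 - -16 = 60 — matches.
Step 13: acc = 60 + 9 = 69 — same as recorded.
Step 14: acc = 69 - 9 = 60 — exactly as logged.
Step 15: acc = 60 + -2 = 58 — matches.
Nothing is out of place; the run is error-free.

no error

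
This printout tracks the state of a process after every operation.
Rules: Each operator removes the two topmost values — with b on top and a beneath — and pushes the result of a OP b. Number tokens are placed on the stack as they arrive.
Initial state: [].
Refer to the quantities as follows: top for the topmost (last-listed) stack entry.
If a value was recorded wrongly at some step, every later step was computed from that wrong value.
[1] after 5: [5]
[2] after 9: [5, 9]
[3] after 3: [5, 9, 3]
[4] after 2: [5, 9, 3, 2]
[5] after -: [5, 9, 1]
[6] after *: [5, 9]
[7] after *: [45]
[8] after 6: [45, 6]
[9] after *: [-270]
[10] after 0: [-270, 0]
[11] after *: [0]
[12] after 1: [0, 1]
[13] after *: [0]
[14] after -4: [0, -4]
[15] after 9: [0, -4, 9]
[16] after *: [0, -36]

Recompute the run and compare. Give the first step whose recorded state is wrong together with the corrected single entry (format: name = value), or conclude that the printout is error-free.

1. push 5: top = 5 (consistent with the printout)
2. push 9: top = 9 (consistent with the printout)
3. push 3: top = 3 (agrees with the printout)
4. push 2: top = 2 (confirmed correct)
5. 3 - 2 = 1 (no discrepancy)
6. 9 * 1 = 9 (in agreement)
7. 5 * 9 = 45 (in agreement)
8. push 6: top = 6 (checks out)
9. 45 * 6 = 270 (the printout has a different value)
The audit stops at step 9: the recorded entry is wrong and should be top = 270.

step 9, top = 270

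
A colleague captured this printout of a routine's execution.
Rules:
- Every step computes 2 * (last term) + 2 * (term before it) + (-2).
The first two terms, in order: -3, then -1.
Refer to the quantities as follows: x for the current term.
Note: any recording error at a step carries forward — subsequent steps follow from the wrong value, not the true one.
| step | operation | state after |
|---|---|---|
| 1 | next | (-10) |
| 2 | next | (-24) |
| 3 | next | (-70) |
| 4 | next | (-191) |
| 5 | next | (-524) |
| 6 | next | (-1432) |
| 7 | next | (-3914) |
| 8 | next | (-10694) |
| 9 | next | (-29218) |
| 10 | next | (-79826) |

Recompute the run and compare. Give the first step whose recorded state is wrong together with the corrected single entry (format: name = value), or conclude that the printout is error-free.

step 4, x = -190

Recomputing the run from the initial state:
step 1: x = -10
step 2: x = -24
step 3: x = -70
step 4: x = -190
step 5: x = -522
step 6: x = -1426
step 7: x = -3898
step 8: x = -10650
step 9: x = -29098
step 10: x = -79498
The first disagreement with the printout is at step 4, where the value should be x = -190.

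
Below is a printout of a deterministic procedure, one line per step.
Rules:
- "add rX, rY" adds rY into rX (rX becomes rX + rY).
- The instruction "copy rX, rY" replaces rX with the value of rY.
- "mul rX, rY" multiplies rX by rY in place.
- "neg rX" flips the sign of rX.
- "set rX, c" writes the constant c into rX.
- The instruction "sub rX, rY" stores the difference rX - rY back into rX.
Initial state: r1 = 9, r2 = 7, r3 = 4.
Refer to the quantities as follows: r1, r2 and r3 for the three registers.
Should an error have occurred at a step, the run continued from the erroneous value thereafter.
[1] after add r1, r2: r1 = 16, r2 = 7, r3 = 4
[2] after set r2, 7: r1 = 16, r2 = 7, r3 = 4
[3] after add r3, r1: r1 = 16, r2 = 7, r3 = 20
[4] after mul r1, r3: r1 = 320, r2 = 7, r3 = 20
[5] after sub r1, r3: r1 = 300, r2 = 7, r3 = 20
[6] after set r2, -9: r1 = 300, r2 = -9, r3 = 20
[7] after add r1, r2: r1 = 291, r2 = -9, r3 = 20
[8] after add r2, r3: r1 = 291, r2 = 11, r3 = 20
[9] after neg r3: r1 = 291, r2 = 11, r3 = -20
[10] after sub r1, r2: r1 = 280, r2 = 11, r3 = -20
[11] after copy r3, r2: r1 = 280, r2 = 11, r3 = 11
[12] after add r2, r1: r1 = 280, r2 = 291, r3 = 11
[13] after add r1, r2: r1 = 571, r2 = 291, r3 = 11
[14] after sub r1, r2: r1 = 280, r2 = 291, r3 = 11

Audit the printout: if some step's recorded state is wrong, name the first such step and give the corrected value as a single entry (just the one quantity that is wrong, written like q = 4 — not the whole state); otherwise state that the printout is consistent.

no error

step 1: r1 = 9 + 7 = 16 -> confirmed correct
step 2: r2 = 7 -> confirmed correct
step 3: r3 = 4 + 16 = 20 -> exactly as logged
step 4: r1 = 16 * 20 = 320 -> exactly as logged
step 5: r1 = 320 - 20 = 300 -> checks out
step 6: r2 = -9 -> in agreement
step 7: r1 = 300 + -9 = 291 -> exactly as logged
step 8: r2 = -9 + 20 = 11 -> exactly as logged
step 9: r3 = -(20) = -20 -> same as recorded
step 10: r1 = 291 - 11 = 280 -> same as recorded
step 11: r3 = 11 -> no discrepancy
step 12: r2 = 11 + 280 = 291 -> consistent with the printout
step 13: r1 = 280 + 291 = 571 -> agrees with the printout
step 14: r1 = 571 - 291 = 280 -> exactly as logged
Nothing is out of place; the run is error-free.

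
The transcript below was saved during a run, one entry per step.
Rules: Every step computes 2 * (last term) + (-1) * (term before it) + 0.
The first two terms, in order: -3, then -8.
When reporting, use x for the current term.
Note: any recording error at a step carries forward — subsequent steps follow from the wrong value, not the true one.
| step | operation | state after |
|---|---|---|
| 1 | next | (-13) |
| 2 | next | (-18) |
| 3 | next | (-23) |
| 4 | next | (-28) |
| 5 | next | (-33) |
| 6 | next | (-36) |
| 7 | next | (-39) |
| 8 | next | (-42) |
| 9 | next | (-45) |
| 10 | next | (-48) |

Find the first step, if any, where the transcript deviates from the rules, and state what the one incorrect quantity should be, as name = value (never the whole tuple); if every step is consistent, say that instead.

Recomputing the run from the initial state:
step 1: x = -13
step 2: x = -18
step 3: x = -23
step 4: x = -28
step 5: x = -33
step 6: x = -38
step 7: x = -43
step 8: x = -48
step 9: x = -53
step 10: x = -58
The first disagreement with the transcript is at step 6, where the value should be x = -38.

step 6, x = -38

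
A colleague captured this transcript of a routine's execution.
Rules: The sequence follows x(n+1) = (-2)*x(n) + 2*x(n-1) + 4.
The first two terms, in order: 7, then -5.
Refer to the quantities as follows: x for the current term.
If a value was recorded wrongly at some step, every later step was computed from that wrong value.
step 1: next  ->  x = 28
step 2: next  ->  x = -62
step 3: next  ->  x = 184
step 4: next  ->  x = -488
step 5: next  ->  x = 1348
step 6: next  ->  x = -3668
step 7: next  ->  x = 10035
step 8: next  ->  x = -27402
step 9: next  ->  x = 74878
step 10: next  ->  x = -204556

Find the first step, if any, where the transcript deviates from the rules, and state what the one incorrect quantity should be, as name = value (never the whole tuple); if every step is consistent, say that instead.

1. x = -2*(-5) + (2)*(7) + (4) = 28 (matches)
2. x = -2*(28) + (2)*(-5) + (4) = -62 (agrees with the transcript)
3. x = -2*(-62) + (2)*(28) + (4) = 184 (in agreement)
4. x = -2*(184) + (2)*(-62) + (4) = -488 (confirmed correct)
5. x = -2*(-488) + (2)*(184) + (4) = 1348 (same as recorded)
6. x = -2*(1348) + (2)*(-488) + (4) = -3668 (verified)
7. x = -2*(-3668) + (2)*(1348) + (4) = 10036 (the transcript disagrees here)
So the first discrepancy is step 7, where the right value is x = 10036.

step 7, x = 10036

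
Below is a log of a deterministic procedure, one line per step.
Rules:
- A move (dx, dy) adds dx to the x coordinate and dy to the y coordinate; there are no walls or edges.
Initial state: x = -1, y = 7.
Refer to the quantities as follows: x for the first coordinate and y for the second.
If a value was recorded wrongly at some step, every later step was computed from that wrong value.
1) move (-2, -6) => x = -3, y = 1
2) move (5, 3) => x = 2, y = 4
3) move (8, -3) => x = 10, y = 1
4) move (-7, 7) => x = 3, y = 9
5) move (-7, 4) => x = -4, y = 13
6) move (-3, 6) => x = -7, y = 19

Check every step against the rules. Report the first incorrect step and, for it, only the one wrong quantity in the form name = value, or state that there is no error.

Step 1: x = -1 + (-2) = -3, y = 7 + (-6) = 1 — agrees with the log.
Step 2: x = -3 + (5) = 2, y = 1 + (3) = 4 — matches.
Step 3: x = 2 + (8) = 10, y = 4 + (-3) = 1 — same as recorded.
Step 4: x = 10 + (-7) = 3, y = 1 + (7) = 8 — not what was recorded.
Conclusion: step 4 carries the first error; the entry should be y = 8.

step 4, y = 8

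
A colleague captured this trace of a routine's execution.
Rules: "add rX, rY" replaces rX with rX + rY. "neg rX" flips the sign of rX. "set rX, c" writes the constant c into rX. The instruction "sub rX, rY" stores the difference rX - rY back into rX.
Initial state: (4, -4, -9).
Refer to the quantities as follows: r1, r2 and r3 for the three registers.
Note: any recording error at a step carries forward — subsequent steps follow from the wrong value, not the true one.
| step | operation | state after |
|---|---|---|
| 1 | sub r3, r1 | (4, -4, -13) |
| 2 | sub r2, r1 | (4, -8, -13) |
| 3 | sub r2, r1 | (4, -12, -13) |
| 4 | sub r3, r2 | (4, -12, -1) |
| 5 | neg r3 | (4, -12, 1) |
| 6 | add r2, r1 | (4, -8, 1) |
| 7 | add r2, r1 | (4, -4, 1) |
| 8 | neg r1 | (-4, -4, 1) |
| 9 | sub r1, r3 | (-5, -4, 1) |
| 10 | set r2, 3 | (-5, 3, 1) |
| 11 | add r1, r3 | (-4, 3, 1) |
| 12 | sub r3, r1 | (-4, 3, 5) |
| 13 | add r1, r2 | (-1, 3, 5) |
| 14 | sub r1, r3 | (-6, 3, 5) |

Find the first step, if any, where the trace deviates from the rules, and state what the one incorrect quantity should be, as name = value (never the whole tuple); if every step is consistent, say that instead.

step 1: r3 = -9 - 4 = -13 -> agrees with the trace
step 2: r2 = -4 - 4 = -8 -> consistent with the trace
step 3: r2 = -8 - 4 = -12 -> checks out
step 4: r3 = -13 - -12 = -1 -> in agreement
step 5: r3 = -(-1) = 1 -> matches
step 6: r2 = -12 + 4 = -8 -> same as recorded
step 7: r2 = -8 + 4 = -4 -> agrees with the trace
step 8: r1 = -(4) = -4 -> consistent with the trace
step 9: r1 = -4 - 1 = -5 -> consistent with the trace
step 10: r2 = 3 -> matches
step 11: r1 = -5 + 1 = -4 -> confirmed correct
step 12: r3 = 1 - -4 = 5 -> verified
step 13: r1 = -4 + 3 = -1 -> same as recorded
step 14: r1 = -1 - 5 = -6 -> confirmed correct
No step deviates from the rules.

no error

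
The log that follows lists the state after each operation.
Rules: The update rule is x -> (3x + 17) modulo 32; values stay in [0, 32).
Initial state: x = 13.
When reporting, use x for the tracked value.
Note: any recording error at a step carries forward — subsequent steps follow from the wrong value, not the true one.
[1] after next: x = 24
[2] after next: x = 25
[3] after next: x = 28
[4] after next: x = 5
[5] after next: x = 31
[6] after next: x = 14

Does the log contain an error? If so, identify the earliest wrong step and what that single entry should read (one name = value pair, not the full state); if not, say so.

step 5, x = 0

Recomputing the run from the initial state:
step 1: x = 24
step 2: x = 25
step 3: x = 28
step 4: x = 5
step 5: x = 0
step 6: x = 17
The first disagreement with the log is at step 5, where the value should be x = 0.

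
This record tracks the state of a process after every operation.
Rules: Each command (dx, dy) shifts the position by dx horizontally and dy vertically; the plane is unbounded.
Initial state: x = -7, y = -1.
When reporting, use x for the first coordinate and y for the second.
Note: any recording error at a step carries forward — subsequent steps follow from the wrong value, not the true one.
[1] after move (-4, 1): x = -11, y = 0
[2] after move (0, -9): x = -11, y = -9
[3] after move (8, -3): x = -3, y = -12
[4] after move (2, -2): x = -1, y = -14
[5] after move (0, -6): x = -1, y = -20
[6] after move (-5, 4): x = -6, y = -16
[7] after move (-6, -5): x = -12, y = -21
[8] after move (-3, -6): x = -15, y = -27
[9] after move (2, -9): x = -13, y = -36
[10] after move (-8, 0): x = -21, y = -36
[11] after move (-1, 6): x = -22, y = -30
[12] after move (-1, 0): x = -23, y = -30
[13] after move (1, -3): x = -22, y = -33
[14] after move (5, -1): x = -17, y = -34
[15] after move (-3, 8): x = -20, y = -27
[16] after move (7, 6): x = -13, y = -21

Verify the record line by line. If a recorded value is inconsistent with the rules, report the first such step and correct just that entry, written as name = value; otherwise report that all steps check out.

Recomputing the run from the initial state:
step 1: x = -11, y = 0
step 2: x = -11, y = -9
step 3: x = -3, y = -12
step 4: x = -1, y = -14
step 5: x = -1, y = -20
step 6: x = -6, y = -16
step 7: x = -12, y = -21
step 8: x = -15, y = -27
step 9: x = -13, y = -36
step 10: x = -21, y = -36
step 11: x = -22, y = -30
step 12: x = -23, y = -30
step 13: x = -22, y = -33
step 14: x = -17, y = -34
step 15: x = -20, y = -26
step 16: x = -13, y = -20
The first disagreement with the record is at step 15, where the value should be y = -26.

step 15, y = -26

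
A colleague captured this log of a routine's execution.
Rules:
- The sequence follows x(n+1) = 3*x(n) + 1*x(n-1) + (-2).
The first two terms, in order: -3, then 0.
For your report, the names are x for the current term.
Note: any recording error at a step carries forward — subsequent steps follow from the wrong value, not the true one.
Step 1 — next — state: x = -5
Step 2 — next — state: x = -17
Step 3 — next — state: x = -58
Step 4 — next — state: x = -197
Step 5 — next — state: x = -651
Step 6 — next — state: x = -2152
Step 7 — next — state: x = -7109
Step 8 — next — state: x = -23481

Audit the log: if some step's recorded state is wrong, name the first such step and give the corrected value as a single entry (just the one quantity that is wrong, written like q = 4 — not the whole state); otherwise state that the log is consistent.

Recomputing the run from the initial state:
step 1: x = -5
step 2: x = -17
step 3: x = -58
step 4: x = -193
step 5: x = -639
step 6: x = -2112
step 7: x = -6977
step 8: x = -23045
The first disagreement with the log is at step 4, where the value should be x = -193.

step 4, x = -193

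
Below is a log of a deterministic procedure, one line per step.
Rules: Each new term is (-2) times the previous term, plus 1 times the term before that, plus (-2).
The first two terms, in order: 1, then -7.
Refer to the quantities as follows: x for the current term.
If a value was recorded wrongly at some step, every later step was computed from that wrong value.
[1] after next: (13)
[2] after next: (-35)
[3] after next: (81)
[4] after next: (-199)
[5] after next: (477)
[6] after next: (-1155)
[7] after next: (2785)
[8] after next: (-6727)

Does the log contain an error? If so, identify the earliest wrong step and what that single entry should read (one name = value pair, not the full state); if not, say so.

step 1: x = -2*(-7) + (1)*(1) + (-2) = 13 -> exactly as logged
step 2: x = -2*(13) + (1)*(-7) + (-2) = -35 -> verified
step 3: x = -2*(-35) + (1)*(13) + (-2) = 81 -> same as recorded
step 4: x = -2*(81) + (1)*(-35) + (-2) = -199 -> verified
step 5: x = -2*(-199) + (1)*(81) + (-2) = 477 -> confirmed correct
step 6: x = -2*(477) + (1)*(-199) + (-2) = -1155 -> agrees with the log
step 7: x = -2*(-1155) + (1)*(477) + (-2) = 2785 -> same as recorded
step 8: x = -2*(2785) + (1)*(-1155) + (-2) = -6727 -> agrees with the log
No step deviates from the rules.

no error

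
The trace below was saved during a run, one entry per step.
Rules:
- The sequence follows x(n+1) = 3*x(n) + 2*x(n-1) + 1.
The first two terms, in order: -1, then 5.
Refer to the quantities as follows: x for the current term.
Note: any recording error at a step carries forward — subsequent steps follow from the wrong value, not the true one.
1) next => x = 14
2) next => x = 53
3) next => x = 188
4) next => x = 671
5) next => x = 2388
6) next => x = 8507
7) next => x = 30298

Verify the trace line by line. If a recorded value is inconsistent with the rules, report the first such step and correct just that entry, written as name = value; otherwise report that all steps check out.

Recomputing the run from the initial state:
step 1: x = 14
step 2: x = 53
step 3: x = 188
step 4: x = 671
step 5: x = 2390
step 6: x = 8513
step 7: x = 30320
The first disagreement with the trace is at step 5, where the value should be x = 2390.

step 5, x = 2390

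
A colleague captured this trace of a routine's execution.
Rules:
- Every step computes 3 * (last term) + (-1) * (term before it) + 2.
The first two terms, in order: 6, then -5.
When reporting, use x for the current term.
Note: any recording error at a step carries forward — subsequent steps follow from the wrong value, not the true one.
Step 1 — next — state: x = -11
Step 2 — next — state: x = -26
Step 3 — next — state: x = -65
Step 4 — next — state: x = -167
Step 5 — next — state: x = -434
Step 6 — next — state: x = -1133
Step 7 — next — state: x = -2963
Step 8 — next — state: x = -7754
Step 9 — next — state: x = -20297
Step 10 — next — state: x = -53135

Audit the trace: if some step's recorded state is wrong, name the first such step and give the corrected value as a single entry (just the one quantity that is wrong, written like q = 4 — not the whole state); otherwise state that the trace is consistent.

Recomputing the run from the initial state:
step 1: x = -19
step 2: x = -50
step 3: x = -129
step 4: x = -335
step 5: x = -874
step 6: x = -2285
step 7: x = -5979
step 8: x = -15650
step 9: x = -40969
step 10: x = -107255
The first disagreement with the trace is at step 1, where the value should be x = -19.

step 1, x = -19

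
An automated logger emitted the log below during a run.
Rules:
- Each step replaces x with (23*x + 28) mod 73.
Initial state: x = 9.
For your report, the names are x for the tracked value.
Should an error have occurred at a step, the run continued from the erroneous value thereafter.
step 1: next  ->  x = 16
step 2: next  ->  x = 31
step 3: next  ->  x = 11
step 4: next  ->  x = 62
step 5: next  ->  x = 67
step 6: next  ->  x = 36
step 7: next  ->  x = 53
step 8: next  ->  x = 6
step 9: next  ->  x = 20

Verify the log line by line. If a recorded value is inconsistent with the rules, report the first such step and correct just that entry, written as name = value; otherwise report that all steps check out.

step 1: x = (23*9 + 28) mod 73 = 16 -> verified
step 2: x = (23*16 + 28) mod 73 = 31 -> confirmed correct
step 3: x = (23*31 + 28) mod 73 = 11 -> confirmed correct
step 4: x = (23*11 + 28) mod 73 = 62 -> in agreement
step 5: x = (23*62 + 28) mod 73 = 67 -> matches
step 6: x = (23*67 + 28) mod 73 = 36 -> no discrepancy
step 7: x = (23*36 + 28) mod 73 = 53 -> no discrepancy
step 8: x = (23*53 + 28) mod 73 = 6 -> no discrepancy
step 9: x = (23*6 + 28) mod 73 = 20 -> same as recorded
Each recorded entry agrees with the recomputation.

no error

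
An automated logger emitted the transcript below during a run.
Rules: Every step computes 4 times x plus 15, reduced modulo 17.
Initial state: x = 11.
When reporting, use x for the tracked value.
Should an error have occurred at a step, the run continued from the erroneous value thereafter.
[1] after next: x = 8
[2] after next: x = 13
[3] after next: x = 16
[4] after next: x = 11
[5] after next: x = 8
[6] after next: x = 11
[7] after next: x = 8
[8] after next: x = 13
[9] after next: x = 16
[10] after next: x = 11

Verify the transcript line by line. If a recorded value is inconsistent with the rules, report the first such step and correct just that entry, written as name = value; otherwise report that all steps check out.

Step 1: x = (4*11 + 15) mod 17 = 8 — matches.
Step 2: x = (4*8 + 15) mod 17 = 13 — no discrepancy.
Step 3: x = (4*13 + 15) mod 17 = 16 — consistent with the transcript.
Step 4: x = (4*16 + 15) mod 17 = 11 — in agreement.
Step 5: x = (4*11 + 15) mod 17 = 8 — same as recorded.
Step 6: x = (4*8 + 15) mod 17 = 13 — the transcript has a different value.
First deviation found at step 6; the corrected entry is x = 13.

step 6, x = 13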